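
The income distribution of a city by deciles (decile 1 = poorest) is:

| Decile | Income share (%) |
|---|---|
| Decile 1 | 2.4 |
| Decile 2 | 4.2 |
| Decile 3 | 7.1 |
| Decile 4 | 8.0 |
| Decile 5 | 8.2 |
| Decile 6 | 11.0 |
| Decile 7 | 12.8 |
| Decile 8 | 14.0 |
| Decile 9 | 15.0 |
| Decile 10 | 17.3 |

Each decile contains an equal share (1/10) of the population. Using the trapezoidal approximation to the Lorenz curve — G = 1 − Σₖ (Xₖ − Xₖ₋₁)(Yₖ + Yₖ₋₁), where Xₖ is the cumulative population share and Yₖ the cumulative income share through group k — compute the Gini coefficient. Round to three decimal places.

Cumulative income shares Yₖ: 0.0240, 0.0660, 0.1370, 0.2170, 0.2990, 0.4090, 0.5370, 0.6770, 0.8270, 1.0000
Σ (Xₖ−Xₖ₋₁)(Yₖ+Yₖ₋₁) = (1/10)(0.0240+0.0000) + (1/10)(0.0660+0.0240) + (1/10)(0.1370+0.0660) + (1/10)(0.2170+0.1370) + (1/10)(0.2990+0.2170) + (1/10)(0.4090+0.2990) + (1/10)(0.5370+0.4090) + (1/10)(0.6770+0.5370) + (1/10)(0.8270+0.6770) + (1/10)(1.0000+0.8270)
  = 0.0024 + 0.0090 + 0.0203 + 0.0354 + 0.0516 + 0.0708 + 0.0946 + 0.1214 + 0.1504 + 0.1827 = 0.7386
G = 1 − 0.7386 = 0.2614

0.261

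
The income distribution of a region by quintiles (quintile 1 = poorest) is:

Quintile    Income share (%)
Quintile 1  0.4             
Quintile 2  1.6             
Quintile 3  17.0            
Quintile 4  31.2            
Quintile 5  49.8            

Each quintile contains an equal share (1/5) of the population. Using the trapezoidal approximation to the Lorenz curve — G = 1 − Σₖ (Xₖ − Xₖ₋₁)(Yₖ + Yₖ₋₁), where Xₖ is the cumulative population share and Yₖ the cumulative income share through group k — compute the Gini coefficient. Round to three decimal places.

0.514

Cumulative income shares Yₖ: 0.0040, 0.0200, 0.1900, 0.5020, 1.0000
Σ (Xₖ−Xₖ₋₁)(Yₖ+Yₖ₋₁) = (1/5)(0.0040+0.0000) + (1/5)(0.0200+0.0040) + (1/5)(0.1900+0.0200) + (1/5)(0.5020+0.1900) + (1/5)(1.0000+0.5020)
  = 0.0008 + 0.0048 + 0.0420 + 0.1384 + 0.3004 = 0.4864
G = 1 − 0.4864 = 0.5136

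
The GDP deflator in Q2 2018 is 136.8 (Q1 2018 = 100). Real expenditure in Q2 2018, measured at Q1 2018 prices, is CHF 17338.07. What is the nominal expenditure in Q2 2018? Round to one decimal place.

Nominal = Real × (Index/100) = 17338.07 × (136.8/100)
        = 17338.07 × 1.368 = 23718.4798

23718.5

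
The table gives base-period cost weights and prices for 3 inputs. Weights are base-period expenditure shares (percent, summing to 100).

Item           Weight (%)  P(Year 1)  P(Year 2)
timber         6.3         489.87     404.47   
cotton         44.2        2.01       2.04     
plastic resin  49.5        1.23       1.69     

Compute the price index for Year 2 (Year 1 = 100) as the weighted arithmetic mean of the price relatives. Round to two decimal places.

118.07

timber: 6.3 × (404.47/489.87) = 6.3 × 0.825668 = 5.2017
cotton: 44.2 × (2.04/2.01) = 44.2 × 1.014925 = 44.8597
plastic resin: 49.5 × (1.69/1.23) = 49.5 × 1.373984 = 68.0122
Index = Σ wᵢ·(p₁ᵢ/p₀ᵢ) = 5.2017 + 44.8597 + 68.0122 = 118.0736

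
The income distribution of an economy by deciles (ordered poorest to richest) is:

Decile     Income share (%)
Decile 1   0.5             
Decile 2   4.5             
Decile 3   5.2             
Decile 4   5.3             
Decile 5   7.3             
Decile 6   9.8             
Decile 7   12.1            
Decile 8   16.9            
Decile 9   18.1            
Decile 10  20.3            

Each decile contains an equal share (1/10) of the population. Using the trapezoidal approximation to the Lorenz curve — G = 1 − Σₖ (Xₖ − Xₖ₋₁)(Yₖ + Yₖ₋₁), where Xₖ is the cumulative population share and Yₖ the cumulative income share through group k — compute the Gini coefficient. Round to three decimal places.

Cumulative income shares Yₖ: 0.0050, 0.0500, 0.1020, 0.1550, 0.2280, 0.3260, 0.4470, 0.6160, 0.7970, 1.0000
Σ (Xₖ−Xₖ₋₁)(Yₖ+Yₖ₋₁) = (1/10)(0.0050+0.0000) + (1/10)(0.0500+0.0050) + (1/10)(0.1020+0.0500) + (1/10)(0.1550+0.1020) + (1/10)(0.2280+0.1550) + (1/10)(0.3260+0.2280) + (1/10)(0.4470+0.3260) + (1/10)(0.6160+0.4470) + (1/10)(0.7970+0.6160) + (1/10)(1.0000+0.7970)
  = 0.0005 + 0.0055 + 0.0152 + 0.0257 + 0.0383 + 0.0554 + 0.0773 + 0.1063 + 0.1413 + 0.1797 = 0.6452
G = 1 − 0.6452 = 0.3548

0.355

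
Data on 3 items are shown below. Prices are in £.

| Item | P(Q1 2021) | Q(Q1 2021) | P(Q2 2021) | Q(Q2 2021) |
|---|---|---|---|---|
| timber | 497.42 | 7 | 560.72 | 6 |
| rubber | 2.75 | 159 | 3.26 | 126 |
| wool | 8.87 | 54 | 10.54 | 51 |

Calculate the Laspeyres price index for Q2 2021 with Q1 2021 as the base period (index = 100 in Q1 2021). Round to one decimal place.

Laspeyres price index uses base-period quantities as weights.
ΣP(Q2 2021)·Q(Q1 2021) = 560.72×7 + 3.26×159 + 10.54×54 = 3925.04 + 518.34 + 569.16 = 5012.54
ΣP(Q1 2021)·Q(Q1 2021) = 497.42×7 + 2.75×159 + 8.87×54 = 3481.94 + 437.25 + 478.98 = 4398.17
Index = 5012.54 / 4398.17 × 100 = 113.9688

114.0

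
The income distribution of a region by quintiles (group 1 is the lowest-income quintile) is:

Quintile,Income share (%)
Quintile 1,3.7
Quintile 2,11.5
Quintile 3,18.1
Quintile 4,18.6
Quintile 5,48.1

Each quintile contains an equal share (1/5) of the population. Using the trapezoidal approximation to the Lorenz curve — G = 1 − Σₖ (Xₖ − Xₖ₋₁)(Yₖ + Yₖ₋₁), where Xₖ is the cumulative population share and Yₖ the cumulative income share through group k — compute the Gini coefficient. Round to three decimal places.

0.384

Cumulative income shares Yₖ: 0.0370, 0.1520, 0.3330, 0.5190, 1.0000
Σ (Xₖ−Xₖ₋₁)(Yₖ+Yₖ₋₁) = (1/5)(0.0370+0.0000) + (1/5)(0.1520+0.0370) + (1/5)(0.3330+0.1520) + (1/5)(0.5190+0.3330) + (1/5)(1.0000+0.5190)
  = 0.0074 + 0.0378 + 0.0970 + 0.1704 + 0.3038 = 0.6164
G = 1 − 0.6164 = 0.3836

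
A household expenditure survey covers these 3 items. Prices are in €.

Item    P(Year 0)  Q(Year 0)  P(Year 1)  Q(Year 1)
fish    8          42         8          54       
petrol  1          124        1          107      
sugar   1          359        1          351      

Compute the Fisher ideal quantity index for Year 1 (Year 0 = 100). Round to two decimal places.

Laspeyres component (base-period weights):
ΣP(Year 0)Q(Year 1) = 8×54 + 1×107 + 1×351 = 432 + 107 + 351 = 890
ΣP(Year 0)Q(Year 0) = 8×42 + 1×124 + 1×359 = 336 + 124 + 359 = 819
L = 890 / 819 × 100 = 108.6691
Paasche component (current-period weights):
ΣP(Year 1)Q(Year 1) = 8×54 + 1×107 + 1×351 = 432 + 107 + 351 = 890
ΣP(Year 1)Q(Year 0) = 8×42 + 1×124 + 1×359 = 336 + 124 + 359 = 819
P = 890 / 819 × 100 = 108.6691
Fisher = √(L × P) = √(108.6691 × 108.6691) = 108.6691

108.67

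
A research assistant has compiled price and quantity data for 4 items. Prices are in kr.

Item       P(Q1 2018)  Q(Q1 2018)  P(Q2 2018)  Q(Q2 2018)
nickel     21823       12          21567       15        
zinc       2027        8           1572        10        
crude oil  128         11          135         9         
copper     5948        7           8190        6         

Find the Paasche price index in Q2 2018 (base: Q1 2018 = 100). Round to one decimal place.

Paasche price index uses current-period quantities as weights.
ΣP(Q2 2018)·Q(Q2 2018) = 21567×15 + 1572×10 + 135×9 + 8190×6 = 323505 + 15720 + 1215 + 49140 = 389580
ΣP(Q1 2018)·Q(Q2 2018) = 21823×15 + 2027×10 + 128×9 + 5948×6 = 327345 + 20270 + 1152 + 35688 = 384455
Index = 389580 / 384455 × 100 = 101.3331

101.3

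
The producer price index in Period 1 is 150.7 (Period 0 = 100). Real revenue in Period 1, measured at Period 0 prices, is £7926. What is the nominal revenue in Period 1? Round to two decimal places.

Nominal = Real × (Index/100) = 7926 × (150.7/100)
        = 7926 × 1.507 = 11944.4820

11944.48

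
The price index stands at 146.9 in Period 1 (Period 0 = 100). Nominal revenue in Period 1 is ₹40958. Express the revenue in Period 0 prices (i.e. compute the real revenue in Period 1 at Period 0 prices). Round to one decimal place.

27881.6

Real = Nominal ÷ (Index/100) = 40958 ÷ (146.9/100)
     = 40958 ÷ 1.469 = 27881.5521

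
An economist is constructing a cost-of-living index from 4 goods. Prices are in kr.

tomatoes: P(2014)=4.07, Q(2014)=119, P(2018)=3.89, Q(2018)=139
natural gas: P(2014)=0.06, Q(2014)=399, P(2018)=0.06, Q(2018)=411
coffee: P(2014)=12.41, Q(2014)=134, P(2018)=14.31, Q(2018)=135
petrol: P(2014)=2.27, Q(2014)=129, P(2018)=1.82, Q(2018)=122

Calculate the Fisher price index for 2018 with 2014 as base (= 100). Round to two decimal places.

Laspeyres component (base-period weights):
ΣP(2018)Q(2014) = 3.89×119 + 0.06×399 + 14.31×134 + 1.82×129 = 462.91 + 23.94 + 1917.54 + 234.78 = 2639.17
ΣP(2014)Q(2014) = 4.07×119 + 0.06×399 + 12.41×134 + 2.27×129 = 484.33 + 23.94 + 1662.94 + 292.83 = 2464.04
L = 2639.17 / 2464.04 × 100 = 107.1074
Paasche component (current-period weights):
ΣP(2018)Q(2018) = 3.89×139 + 0.06×411 + 14.31×135 + 1.82×122 = 540.71 + 24.66 + 1931.85 + 222.04 = 2719.26
ΣP(2014)Q(2018) = 4.07×139 + 0.06×411 + 12.41×135 + 2.27×122 = 565.73 + 24.66 + 1675.35 + 276.94 = 2542.68
P = 2719.26 / 2542.68 × 100 = 106.9446
Fisher = √(L × P) = √(107.1074 × 106.9446) = 107.0260

107.03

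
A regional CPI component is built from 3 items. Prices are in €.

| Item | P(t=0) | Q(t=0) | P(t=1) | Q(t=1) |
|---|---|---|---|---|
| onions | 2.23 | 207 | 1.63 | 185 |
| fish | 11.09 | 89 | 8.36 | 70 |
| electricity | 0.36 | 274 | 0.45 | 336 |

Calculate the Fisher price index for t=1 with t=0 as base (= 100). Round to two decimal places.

78.55

Laspeyres component (base-period weights):
ΣP(t=1)Q(t=0) = 1.63×207 + 8.36×89 + 0.45×274 = 337.41 + 744.04 + 123.3 = 1204.75
ΣP(t=0)Q(t=0) = 2.23×207 + 11.09×89 + 0.36×274 = 461.61 + 987.01 + 98.64 = 1547.26
L = 1204.75 / 1547.26 × 100 = 77.8634
Paasche component (current-period weights):
ΣP(t=1)Q(t=1) = 1.63×185 + 8.36×70 + 0.45×336 = 301.55 + 585.2 + 151.2 = 1037.95
ΣP(t=0)Q(t=1) = 2.23×185 + 11.09×70 + 0.36×336 = 412.55 + 776.3 + 120.96 = 1309.81
P = 1037.95 / 1309.81 × 100 = 79.2443
Fisher = √(L × P) = √(77.8634 × 79.2443) = 78.5508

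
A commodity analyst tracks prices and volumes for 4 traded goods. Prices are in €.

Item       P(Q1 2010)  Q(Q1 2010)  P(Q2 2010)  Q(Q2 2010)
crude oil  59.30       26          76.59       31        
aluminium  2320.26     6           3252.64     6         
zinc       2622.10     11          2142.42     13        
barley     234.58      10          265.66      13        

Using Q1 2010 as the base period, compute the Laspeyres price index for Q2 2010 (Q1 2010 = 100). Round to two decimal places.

Laspeyres price index uses base-period quantities as weights.
ΣP(Q2 2010)·Q(Q1 2010) = 76.59×26 + 3252.64×6 + 2142.42×11 + 265.66×10 = 1991.34 + 19515.84 + 23566.62 + 2656.6 = 47730.4
ΣP(Q1 2010)·Q(Q1 2010) = 59.30×26 + 2320.26×6 + 2622.10×11 + 234.58×10 = 1541.8 + 13921.56 + 28843.1 + 2345.8 = 46652.26
Index = 47730.4 / 46652.26 × 100 = 102.3110

102.31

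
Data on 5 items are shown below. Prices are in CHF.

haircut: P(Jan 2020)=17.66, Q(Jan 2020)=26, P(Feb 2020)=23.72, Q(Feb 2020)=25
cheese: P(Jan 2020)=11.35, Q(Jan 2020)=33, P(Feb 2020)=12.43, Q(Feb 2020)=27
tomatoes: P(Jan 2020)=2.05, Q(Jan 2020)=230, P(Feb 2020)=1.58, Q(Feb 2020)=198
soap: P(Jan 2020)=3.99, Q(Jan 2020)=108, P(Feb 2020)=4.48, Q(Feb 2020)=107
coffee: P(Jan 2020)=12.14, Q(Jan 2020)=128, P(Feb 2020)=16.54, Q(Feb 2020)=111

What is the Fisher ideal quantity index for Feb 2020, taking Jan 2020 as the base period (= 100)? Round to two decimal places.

89.06

Laspeyres component (base-period weights):
ΣP(Jan 2020)Q(Feb 2020) = 17.66×25 + 11.35×27 + 2.05×198 + 3.99×107 + 12.14×111 = 441.5 + 306.45 + 405.9 + 426.93 + 1347.54 = 2928.32
ΣP(Jan 2020)Q(Jan 2020) = 17.66×26 + 11.35×33 + 2.05×230 + 3.99×108 + 12.14×128 = 459.16 + 374.55 + 471.5 + 430.92 + 1553.92 = 3290.05
L = 2928.32 / 3290.05 × 100 = 89.0053
Paasche component (current-period weights):
ΣP(Feb 2020)Q(Feb 2020) = 23.72×25 + 12.43×27 + 1.58×198 + 4.48×107 + 16.54×111 = 593 + 335.61 + 312.84 + 479.36 + 1835.94 = 3556.75
ΣP(Feb 2020)Q(Jan 2020) = 23.72×26 + 12.43×33 + 1.58×230 + 4.48×108 + 16.54×128 = 616.72 + 410.19 + 363.4 + 483.84 + 2117.12 = 3991.27
P = 3556.75 / 3991.27 × 100 = 89.1132
Fisher = √(L × P) = √(89.0053 × 89.1132) = 89.0593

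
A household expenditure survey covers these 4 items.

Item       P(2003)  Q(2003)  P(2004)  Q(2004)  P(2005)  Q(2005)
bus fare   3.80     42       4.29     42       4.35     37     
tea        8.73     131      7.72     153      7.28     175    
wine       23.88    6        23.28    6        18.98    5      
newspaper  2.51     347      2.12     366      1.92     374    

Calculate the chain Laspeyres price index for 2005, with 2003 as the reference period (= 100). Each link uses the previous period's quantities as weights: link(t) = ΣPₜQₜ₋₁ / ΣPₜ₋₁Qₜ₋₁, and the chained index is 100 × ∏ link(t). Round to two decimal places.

Link 2003→2004:
ΣP(2004)Q(2003) = 4.29×42 + 7.72×131 + 23.28×6 + 2.12×347 = 180.18 + 1011.32 + 139.68 + 735.64 = 2066.82
ΣP(2003)Q(2003) = 3.80×42 + 8.73×131 + 23.88×6 + 2.51×347 = 159.6 + 1143.63 + 143.28 + 870.97 = 2317.48
link = 2066.82/2317.48 = 0.891839
Link 2004→2005:
ΣP(2005)Q(2004) = 4.35×42 + 7.28×153 + 18.98×6 + 1.92×366 = 182.7 + 1113.84 + 113.88 + 702.72 = 2113.14
ΣP(2004)Q(2004) = 4.29×42 + 7.72×153 + 23.28×6 + 2.12×366 = 180.18 + 1181.16 + 139.68 + 775.92 = 2276.94
link = 2113.14/2276.94 = 0.928061
Chained index = 100 × 0.891839 × 0.928061 = 82.7682

82.77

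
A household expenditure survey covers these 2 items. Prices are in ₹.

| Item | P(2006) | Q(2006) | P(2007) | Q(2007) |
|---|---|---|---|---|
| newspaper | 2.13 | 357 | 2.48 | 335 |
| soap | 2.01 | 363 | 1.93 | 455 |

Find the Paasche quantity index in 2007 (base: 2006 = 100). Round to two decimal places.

Paasche quantity index uses current-period prices as weights.
ΣP(2007)·Q(2007) = 2.48×335 + 1.93×455 = 830.8 + 878.15 = 1708.95
ΣP(2007)·Q(2006) = 2.48×357 + 1.93×363 = 885.36 + 700.59 = 1585.95
Index = 1708.95 / 1585.95 × 100 = 107.7556

107.76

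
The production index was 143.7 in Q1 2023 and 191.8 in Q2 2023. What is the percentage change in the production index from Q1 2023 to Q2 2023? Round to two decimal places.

33.47%

Change = (191.8 − 143.7) / 143.7 × 100
       = 48.1 / 143.7 × 100 = 33.4725%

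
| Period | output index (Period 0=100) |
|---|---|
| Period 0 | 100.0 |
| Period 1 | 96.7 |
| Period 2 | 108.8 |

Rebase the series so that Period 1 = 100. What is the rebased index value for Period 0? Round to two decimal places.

Rebased(Period 0) = 100.0 / 96.7 × 100 = 103.4126

103.41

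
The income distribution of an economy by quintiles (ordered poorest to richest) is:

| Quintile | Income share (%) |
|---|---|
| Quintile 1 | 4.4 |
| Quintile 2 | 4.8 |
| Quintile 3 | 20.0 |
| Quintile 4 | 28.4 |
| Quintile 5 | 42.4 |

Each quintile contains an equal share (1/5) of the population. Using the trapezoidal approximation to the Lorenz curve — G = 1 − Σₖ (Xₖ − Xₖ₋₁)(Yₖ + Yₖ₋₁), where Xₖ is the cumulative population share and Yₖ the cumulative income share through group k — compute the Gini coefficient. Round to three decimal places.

Cumulative income shares Yₖ: 0.0440, 0.0920, 0.2920, 0.5760, 1.0000
Σ (Xₖ−Xₖ₋₁)(Yₖ+Yₖ₋₁) = (1/5)(0.0440+0.0000) + (1/5)(0.0920+0.0440) + (1/5)(0.2920+0.0920) + (1/5)(0.5760+0.2920) + (1/5)(1.0000+0.5760)
  = 0.0088 + 0.0272 + 0.0768 + 0.1736 + 0.3152 = 0.6016
G = 1 − 0.6016 = 0.3984

0.398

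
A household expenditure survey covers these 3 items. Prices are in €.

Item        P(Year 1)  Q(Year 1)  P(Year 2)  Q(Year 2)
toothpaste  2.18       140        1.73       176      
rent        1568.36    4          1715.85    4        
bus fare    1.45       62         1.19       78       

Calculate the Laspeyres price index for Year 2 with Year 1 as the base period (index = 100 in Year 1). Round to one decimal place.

Laspeyres price index uses base-period quantities as weights.
ΣP(Year 2)·Q(Year 1) = 1.73×140 + 1715.85×4 + 1.19×62 = 242.2 + 6863.4 + 73.78 = 7179.38
ΣP(Year 1)·Q(Year 1) = 2.18×140 + 1568.36×4 + 1.45×62 = 305.2 + 6273.44 + 89.9 = 6668.54
Index = 7179.38 / 6668.54 × 100 = 107.6604

107.7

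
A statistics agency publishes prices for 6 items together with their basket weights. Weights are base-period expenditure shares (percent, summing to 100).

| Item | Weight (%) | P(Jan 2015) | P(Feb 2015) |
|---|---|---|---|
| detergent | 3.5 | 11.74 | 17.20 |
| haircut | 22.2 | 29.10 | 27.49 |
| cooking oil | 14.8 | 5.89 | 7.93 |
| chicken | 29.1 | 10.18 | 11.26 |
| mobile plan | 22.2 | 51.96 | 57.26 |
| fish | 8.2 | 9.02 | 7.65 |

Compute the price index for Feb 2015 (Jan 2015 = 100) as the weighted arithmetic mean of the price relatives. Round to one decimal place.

detergent: 3.5 × (17.20/11.74) = 3.5 × 1.465077 = 5.1278
haircut: 22.2 × (27.49/29.10) = 22.2 × 0.944674 = 20.9718
cooking oil: 14.8 × (7.93/5.89) = 14.8 × 1.346350 = 19.9260
chicken: 29.1 × (11.26/10.18) = 29.1 × 1.106090 = 32.1872
mobile plan: 22.2 × (57.26/51.96) = 22.2 × 1.102002 = 24.4644
fish: 8.2 × (7.65/9.02) = 8.2 × 0.848115 = 6.9545
Index = Σ wᵢ·(p₁ᵢ/p₀ᵢ) = 5.1278 + 20.9718 + 19.9260 + 32.1872 + 24.4644 + 6.9545 = 109.6317

109.6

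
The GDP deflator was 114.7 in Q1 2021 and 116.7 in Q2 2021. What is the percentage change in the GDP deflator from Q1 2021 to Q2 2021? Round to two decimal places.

Change = (116.7 − 114.7) / 114.7 × 100
       = 2.0 / 114.7 × 100 = 1.7437%

1.74%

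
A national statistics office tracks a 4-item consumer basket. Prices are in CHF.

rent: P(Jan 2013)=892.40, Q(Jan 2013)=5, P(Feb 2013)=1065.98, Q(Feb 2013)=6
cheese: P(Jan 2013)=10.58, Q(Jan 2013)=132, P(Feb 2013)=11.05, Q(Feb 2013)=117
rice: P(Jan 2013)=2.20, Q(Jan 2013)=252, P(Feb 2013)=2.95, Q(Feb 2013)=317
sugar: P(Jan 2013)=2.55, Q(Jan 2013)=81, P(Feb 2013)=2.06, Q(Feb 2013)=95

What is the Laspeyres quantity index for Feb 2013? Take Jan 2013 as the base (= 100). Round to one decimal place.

Laspeyres quantity index uses base-period prices as weights.
ΣP(Jan 2013)·Q(Feb 2013) = 892.40×6 + 10.58×117 + 2.20×317 + 2.55×95 = 5354.4 + 1237.86 + 697.4 + 242.25 = 7531.91
ΣP(Jan 2013)·Q(Jan 2013) = 892.40×5 + 10.58×132 + 2.20×252 + 2.55×81 = 4462 + 1396.56 + 554.4 + 206.55 = 6619.51
Index = 7531.91 / 6619.51 × 100 = 113.7835

113.8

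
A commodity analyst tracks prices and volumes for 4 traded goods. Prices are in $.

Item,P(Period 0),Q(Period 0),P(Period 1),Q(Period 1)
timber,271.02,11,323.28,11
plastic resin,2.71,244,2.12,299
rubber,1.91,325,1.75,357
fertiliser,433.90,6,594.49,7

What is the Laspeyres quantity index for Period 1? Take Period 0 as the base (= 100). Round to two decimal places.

109.38

Laspeyres quantity index uses base-period prices as weights.
ΣP(Period 0)·Q(Period 1) = 271.02×11 + 2.71×299 + 1.91×357 + 433.90×7 = 2981.22 + 810.29 + 681.87 + 3037.3 = 7510.68
ΣP(Period 0)·Q(Period 0) = 271.02×11 + 2.71×244 + 1.91×325 + 433.90×6 = 2981.22 + 661.24 + 620.75 + 2603.4 = 6866.61
Index = 7510.68 / 6866.61 × 100 = 109.3797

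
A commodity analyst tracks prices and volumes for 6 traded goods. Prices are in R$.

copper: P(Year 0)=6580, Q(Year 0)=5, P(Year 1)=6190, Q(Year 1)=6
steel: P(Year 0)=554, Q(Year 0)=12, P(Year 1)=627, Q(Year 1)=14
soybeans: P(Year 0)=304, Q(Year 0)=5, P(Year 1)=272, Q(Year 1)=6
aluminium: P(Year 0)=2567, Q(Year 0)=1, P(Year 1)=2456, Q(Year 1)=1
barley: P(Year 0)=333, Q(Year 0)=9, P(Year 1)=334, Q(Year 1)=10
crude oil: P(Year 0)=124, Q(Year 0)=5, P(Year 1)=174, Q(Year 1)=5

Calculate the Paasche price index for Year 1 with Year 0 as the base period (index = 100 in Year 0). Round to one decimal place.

Paasche price index uses current-period quantities as weights.
ΣP(Year 1)·Q(Year 1) = 6190×6 + 627×14 + 272×6 + 2456×1 + 334×10 + 174×5 = 37140 + 8778 + 1632 + 2456 + 3340 + 870 = 54216
ΣP(Year 0)·Q(Year 1) = 6580×6 + 554×14 + 304×6 + 2567×1 + 333×10 + 124×5 = 39480 + 7756 + 1824 + 2567 + 3330 + 620 = 55577
Index = 54216 / 55577 × 100 = 97.5511

97.6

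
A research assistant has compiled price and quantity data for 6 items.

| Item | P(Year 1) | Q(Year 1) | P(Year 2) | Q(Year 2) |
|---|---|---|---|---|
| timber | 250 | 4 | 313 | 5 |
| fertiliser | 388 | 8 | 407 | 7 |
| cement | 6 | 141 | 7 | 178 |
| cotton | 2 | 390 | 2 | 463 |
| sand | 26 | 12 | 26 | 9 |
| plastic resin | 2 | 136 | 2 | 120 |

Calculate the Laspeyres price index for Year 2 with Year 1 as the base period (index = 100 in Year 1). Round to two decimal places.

108.63

Laspeyres price index uses base-period quantities as weights.
ΣP(Year 2)·Q(Year 1) = 313×4 + 407×8 + 7×141 + 2×390 + 26×12 + 2×136 = 1252 + 3256 + 987 + 780 + 312 + 272 = 6859
ΣP(Year 1)·Q(Year 1) = 250×4 + 388×8 + 6×141 + 2×390 + 26×12 + 2×136 = 1000 + 3104 + 846 + 780 + 312 + 272 = 6314
Index = 6859 / 6314 × 100 = 108.6316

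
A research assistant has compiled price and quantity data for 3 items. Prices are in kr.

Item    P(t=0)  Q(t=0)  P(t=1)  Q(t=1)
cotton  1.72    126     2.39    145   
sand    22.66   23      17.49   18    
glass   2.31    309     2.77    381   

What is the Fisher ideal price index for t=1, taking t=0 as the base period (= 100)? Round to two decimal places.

Laspeyres component (base-period weights):
ΣP(t=1)Q(t=0) = 2.39×126 + 17.49×23 + 2.77×309 = 301.14 + 402.27 + 855.93 = 1559.34
ΣP(t=0)Q(t=0) = 1.72×126 + 22.66×23 + 2.31×309 = 216.72 + 521.18 + 713.79 = 1451.69
L = 1559.34 / 1451.69 × 100 = 107.4155
Paasche component (current-period weights):
ΣP(t=1)Q(t=1) = 2.39×145 + 17.49×18 + 2.77×381 = 346.55 + 314.82 + 1055.37 = 1716.74
ΣP(t=0)Q(t=1) = 1.72×145 + 22.66×18 + 2.31×381 = 249.4 + 407.88 + 880.11 = 1537.39
P = 1716.74 / 1537.39 × 100 = 111.6659
Fisher = √(L × P) = √(107.4155 × 111.6659) = 109.5201

109.52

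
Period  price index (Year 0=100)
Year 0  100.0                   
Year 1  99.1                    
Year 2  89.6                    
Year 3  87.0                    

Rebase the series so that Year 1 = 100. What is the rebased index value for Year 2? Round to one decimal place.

Rebased(Year 2) = 89.6 / 99.1 × 100 = 90.4137

90.4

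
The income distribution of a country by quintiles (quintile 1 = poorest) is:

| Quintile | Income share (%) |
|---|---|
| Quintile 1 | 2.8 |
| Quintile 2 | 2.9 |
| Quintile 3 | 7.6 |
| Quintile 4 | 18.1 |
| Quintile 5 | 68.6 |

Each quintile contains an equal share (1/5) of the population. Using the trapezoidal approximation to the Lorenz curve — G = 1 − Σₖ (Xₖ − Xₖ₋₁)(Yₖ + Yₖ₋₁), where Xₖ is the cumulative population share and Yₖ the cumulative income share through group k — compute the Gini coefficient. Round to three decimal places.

Cumulative income shares Yₖ: 0.0280, 0.0570, 0.1330, 0.3140, 1.0000
Σ (Xₖ−Xₖ₋₁)(Yₖ+Yₖ₋₁) = (1/5)(0.0280+0.0000) + (1/5)(0.0570+0.0280) + (1/5)(0.1330+0.0570) + (1/5)(0.3140+0.1330) + (1/5)(1.0000+0.3140)
  = 0.0056 + 0.0170 + 0.0380 + 0.0894 + 0.2628 = 0.4128
G = 1 − 0.4128 = 0.5872

0.587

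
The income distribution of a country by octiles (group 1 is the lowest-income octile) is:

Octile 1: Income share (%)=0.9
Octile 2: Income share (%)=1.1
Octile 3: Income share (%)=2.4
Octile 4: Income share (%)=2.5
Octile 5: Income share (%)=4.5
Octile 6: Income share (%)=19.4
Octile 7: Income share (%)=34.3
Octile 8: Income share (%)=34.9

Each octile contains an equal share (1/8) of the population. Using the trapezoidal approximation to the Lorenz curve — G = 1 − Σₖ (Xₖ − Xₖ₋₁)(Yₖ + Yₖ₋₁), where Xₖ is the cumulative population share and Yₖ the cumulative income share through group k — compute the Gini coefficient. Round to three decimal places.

0.571

Cumulative income shares Yₖ: 0.0090, 0.0200, 0.0440, 0.0690, 0.1140, 0.3080, 0.6510, 1.0000
Σ (Xₖ−Xₖ₋₁)(Yₖ+Yₖ₋₁) = (1/8)(0.0090+0.0000) + (1/8)(0.0200+0.0090) + (1/8)(0.0440+0.0200) + (1/8)(0.0690+0.0440) + (1/8)(0.1140+0.0690) + (1/8)(0.3080+0.1140) + (1/8)(0.6510+0.3080) + (1/8)(1.0000+0.6510)
  = 0.0011 + 0.0036 + 0.0080 + 0.0141 + 0.0229 + 0.0527 + 0.1199 + 0.2064 = 0.4288
G = 1 − 0.4288 = 0.5713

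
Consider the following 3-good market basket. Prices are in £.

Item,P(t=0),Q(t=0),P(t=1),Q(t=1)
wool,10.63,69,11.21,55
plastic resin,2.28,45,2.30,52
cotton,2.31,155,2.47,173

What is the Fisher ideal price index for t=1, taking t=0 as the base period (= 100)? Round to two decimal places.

105.50

Laspeyres component (base-period weights):
ΣP(t=1)Q(t=0) = 11.21×69 + 2.30×45 + 2.47×155 = 773.49 + 103.5 + 382.85 = 1259.84
ΣP(t=0)Q(t=0) = 10.63×69 + 2.28×45 + 2.31×155 = 733.47 + 102.6 + 358.05 = 1194.12
L = 1259.84 / 1194.12 × 100 = 105.5036
Paasche component (current-period weights):
ΣP(t=1)Q(t=1) = 11.21×55 + 2.30×52 + 2.47×173 = 616.55 + 119.6 + 427.31 = 1163.46
ΣP(t=0)Q(t=1) = 10.63×55 + 2.28×52 + 2.31×173 = 584.65 + 118.56 + 399.63 = 1102.84
P = 1163.46 / 1102.84 × 100 = 105.4967
Fisher = √(L × P) = √(105.5036 × 105.4967) = 105.5002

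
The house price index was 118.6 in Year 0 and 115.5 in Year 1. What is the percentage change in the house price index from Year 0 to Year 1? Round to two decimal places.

Change = (115.5 − 118.6) / 118.6 × 100
       = -3.1 / 118.6 × 100 = -2.6138%

-2.61%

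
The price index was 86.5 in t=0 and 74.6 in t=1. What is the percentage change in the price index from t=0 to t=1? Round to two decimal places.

Change = (74.6 − 86.5) / 86.5 × 100
       = -11.9 / 86.5 × 100 = -13.7572%

-13.76%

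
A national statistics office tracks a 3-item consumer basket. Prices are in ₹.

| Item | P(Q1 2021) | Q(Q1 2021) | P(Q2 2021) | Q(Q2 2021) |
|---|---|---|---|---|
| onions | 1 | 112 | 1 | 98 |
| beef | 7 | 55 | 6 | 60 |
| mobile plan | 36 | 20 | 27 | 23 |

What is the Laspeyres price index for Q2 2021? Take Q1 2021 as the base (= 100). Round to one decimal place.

Laspeyres price index uses base-period quantities as weights.
ΣP(Q2 2021)·Q(Q1 2021) = 1×112 + 6×55 + 27×20 = 112 + 330 + 540 = 982
ΣP(Q1 2021)·Q(Q1 2021) = 1×112 + 7×55 + 36×20 = 112 + 385 + 720 = 1217
Index = 982 / 1217 × 100 = 80.6902

80.7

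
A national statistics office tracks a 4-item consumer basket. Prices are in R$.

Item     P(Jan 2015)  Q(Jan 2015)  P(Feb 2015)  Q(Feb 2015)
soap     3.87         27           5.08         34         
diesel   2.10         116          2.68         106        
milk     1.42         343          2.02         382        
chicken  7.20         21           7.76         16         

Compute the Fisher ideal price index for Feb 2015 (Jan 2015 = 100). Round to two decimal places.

Laspeyres component (base-period weights):
ΣP(Feb 2015)Q(Jan 2015) = 5.08×27 + 2.68×116 + 2.02×343 + 7.76×21 = 137.16 + 310.88 + 692.86 + 162.96 = 1303.86
ΣP(Jan 2015)Q(Jan 2015) = 3.87×27 + 2.10×116 + 1.42×343 + 7.20×21 = 104.49 + 243.6 + 487.06 + 151.2 = 986.35
L = 1303.86 / 986.35 × 100 = 132.1904
Paasche component (current-period weights):
ΣP(Feb 2015)Q(Feb 2015) = 5.08×34 + 2.68×106 + 2.02×382 + 7.76×16 = 172.72 + 284.08 + 771.64 + 124.16 = 1352.6
ΣP(Jan 2015)Q(Feb 2015) = 3.87×34 + 2.10×106 + 1.42×382 + 7.20×16 = 131.58 + 222.6 + 542.44 + 115.2 = 1011.82
P = 1352.6 / 1011.82 × 100 = 133.6799
Fisher = √(L × P) = √(132.1904 × 133.6799) = 132.9331

132.93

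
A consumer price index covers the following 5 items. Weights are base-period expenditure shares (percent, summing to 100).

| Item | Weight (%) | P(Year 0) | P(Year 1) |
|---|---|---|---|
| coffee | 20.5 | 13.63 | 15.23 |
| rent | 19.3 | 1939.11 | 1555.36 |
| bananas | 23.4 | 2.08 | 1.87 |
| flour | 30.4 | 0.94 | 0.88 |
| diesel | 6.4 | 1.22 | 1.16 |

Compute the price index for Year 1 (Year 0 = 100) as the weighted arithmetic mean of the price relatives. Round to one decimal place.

coffee: 20.5 × (15.23/13.63) = 20.5 × 1.117388 = 22.9065
rent: 19.3 × (1555.36/1939.11) = 19.3 × 0.802100 = 15.4805
bananas: 23.4 × (1.87/2.08) = 23.4 × 0.899038 = 21.0375
flour: 30.4 × (0.88/0.94) = 30.4 × 0.936170 = 28.4596
diesel: 6.4 × (1.16/1.22) = 6.4 × 0.950820 = 6.0852
Index = Σ wᵢ·(p₁ᵢ/p₀ᵢ) = 22.9065 + 15.4805 + 21.0375 + 28.4596 + 6.0852 = 93.9693

94.0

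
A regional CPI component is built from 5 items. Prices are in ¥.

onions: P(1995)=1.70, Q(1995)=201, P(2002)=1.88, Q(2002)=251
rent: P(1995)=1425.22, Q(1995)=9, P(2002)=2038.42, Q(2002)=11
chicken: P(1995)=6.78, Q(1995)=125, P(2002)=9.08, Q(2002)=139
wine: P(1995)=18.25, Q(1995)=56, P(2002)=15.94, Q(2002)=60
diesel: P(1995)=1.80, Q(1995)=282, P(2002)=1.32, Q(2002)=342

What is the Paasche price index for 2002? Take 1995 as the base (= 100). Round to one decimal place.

Paasche price index uses current-period quantities as weights.
ΣP(2002)·Q(2002) = 1.88×251 + 2038.42×11 + 9.08×139 + 15.94×60 + 1.32×342 = 471.88 + 22422.62 + 1262.12 + 956.4 + 451.44 = 25564.46
ΣP(1995)·Q(2002) = 1.70×251 + 1425.22×11 + 6.78×139 + 18.25×60 + 1.80×342 = 426.7 + 15677.42 + 942.42 + 1095 + 615.6 = 18757.14
Index = 25564.46 / 18757.14 × 100 = 136.2919

136.3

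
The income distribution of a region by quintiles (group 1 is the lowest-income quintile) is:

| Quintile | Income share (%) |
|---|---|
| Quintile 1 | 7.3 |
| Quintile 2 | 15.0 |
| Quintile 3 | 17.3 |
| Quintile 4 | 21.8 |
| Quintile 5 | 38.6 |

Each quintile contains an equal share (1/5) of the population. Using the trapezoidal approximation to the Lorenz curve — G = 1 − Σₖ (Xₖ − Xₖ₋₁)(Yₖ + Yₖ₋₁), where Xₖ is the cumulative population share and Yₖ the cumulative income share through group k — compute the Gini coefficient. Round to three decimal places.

Cumulative income shares Yₖ: 0.0730, 0.2230, 0.3960, 0.6140, 1.0000
Σ (Xₖ−Xₖ₋₁)(Yₖ+Yₖ₋₁) = (1/5)(0.0730+0.0000) + (1/5)(0.2230+0.0730) + (1/5)(0.3960+0.2230) + (1/5)(0.6140+0.3960) + (1/5)(1.0000+0.6140)
  = 0.0146 + 0.0592 + 0.1238 + 0.2020 + 0.3228 = 0.7224
G = 1 − 0.7224 = 0.2776

0.278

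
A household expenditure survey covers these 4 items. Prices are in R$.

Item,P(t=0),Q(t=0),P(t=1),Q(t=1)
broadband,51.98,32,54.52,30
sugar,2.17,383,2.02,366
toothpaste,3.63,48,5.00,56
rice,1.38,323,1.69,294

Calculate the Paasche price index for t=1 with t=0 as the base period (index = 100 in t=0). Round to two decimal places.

106.38

Paasche price index uses current-period quantities as weights.
ΣP(t=1)·Q(t=1) = 54.52×30 + 2.02×366 + 5.00×56 + 1.69×294 = 1635.6 + 739.32 + 280 + 496.86 = 3151.78
ΣP(t=0)·Q(t=1) = 51.98×30 + 2.17×366 + 3.63×56 + 1.38×294 = 1559.4 + 794.22 + 203.28 + 405.72 = 2962.62
Index = 3151.78 / 2962.62 × 100 = 106.3849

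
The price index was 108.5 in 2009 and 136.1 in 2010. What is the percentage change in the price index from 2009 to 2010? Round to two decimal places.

Change = (136.1 − 108.5) / 108.5 × 100
       = 27.6 / 108.5 × 100 = 25.4378%

25.44%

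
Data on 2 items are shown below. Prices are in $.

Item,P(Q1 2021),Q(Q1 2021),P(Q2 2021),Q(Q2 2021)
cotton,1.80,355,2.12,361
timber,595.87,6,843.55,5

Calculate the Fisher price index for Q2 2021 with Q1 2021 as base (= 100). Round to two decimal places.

137.63

Laspeyres component (base-period weights):
ΣP(Q2 2021)Q(Q1 2021) = 2.12×355 + 843.55×6 = 752.6 + 5061.3 = 5813.9
ΣP(Q1 2021)Q(Q1 2021) = 1.80×355 + 595.87×6 = 639 + 3575.22 = 4214.22
L = 5813.9 / 4214.22 × 100 = 137.9591
Paasche component (current-period weights):
ΣP(Q2 2021)Q(Q2 2021) = 2.12×361 + 843.55×5 = 765.32 + 4217.75 = 4983.07
ΣP(Q1 2021)Q(Q2 2021) = 1.80×361 + 595.87×5 = 649.8 + 2979.35 = 3629.15
P = 4983.07 / 3629.15 × 100 = 137.3068
Fisher = √(L × P) = √(137.9591 × 137.3068) = 137.6326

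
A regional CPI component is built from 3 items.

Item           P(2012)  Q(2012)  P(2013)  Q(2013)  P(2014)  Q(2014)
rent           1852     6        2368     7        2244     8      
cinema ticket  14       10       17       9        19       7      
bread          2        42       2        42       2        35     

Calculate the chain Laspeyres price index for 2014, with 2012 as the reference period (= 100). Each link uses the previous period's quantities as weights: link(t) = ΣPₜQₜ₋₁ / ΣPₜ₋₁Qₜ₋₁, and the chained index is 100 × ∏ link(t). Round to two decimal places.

121.13

Link 2012→2013:
ΣP(2013)Q(2012) = 2368×6 + 17×10 + 2×42 = 14208 + 170 + 84 = 14462
ΣP(2012)Q(2012) = 1852×6 + 14×10 + 2×42 = 11112 + 140 + 84 = 11336
link = 14462/11336 = 1.275759
Link 2013→2014:
ΣP(2014)Q(2013) = 2244×7 + 19×9 + 2×42 = 15708 + 171 + 84 = 15963
ΣP(2013)Q(2013) = 2368×7 + 17×9 + 2×42 = 16576 + 153 + 84 = 16813
link = 15963/16813 = 0.949444
Chained index = 100 × 1.275759 × 0.949444 = 121.1261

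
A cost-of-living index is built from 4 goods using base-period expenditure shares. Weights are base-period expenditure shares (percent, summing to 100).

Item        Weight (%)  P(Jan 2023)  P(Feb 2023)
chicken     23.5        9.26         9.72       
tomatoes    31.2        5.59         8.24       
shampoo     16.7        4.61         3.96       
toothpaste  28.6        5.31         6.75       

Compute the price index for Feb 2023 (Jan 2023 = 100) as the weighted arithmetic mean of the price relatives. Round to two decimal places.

chicken: 23.5 × (9.72/9.26) = 23.5 × 1.049676 = 24.6674
tomatoes: 31.2 × (8.24/5.59) = 31.2 × 1.474061 = 45.9907
shampoo: 16.7 × (3.96/4.61) = 16.7 × 0.859002 = 14.3453
toothpaste: 28.6 × (6.75/5.31) = 28.6 × 1.271186 = 36.3559
Index = Σ wᵢ·(p₁ᵢ/p₀ᵢ) = 24.6674 + 45.9907 + 14.3453 + 36.3559 = 121.3594

121.36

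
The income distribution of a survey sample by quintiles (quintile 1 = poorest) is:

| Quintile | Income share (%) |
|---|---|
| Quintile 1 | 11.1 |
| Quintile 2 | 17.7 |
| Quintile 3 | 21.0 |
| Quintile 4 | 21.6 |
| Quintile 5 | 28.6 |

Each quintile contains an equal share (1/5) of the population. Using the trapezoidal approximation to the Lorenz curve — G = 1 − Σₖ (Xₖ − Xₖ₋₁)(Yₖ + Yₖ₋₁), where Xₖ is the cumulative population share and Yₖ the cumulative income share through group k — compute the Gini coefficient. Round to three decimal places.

Cumulative income shares Yₖ: 0.1110, 0.2880, 0.4980, 0.7140, 1.0000
Σ (Xₖ−Xₖ₋₁)(Yₖ+Yₖ₋₁) = (1/5)(0.1110+0.0000) + (1/5)(0.2880+0.1110) + (1/5)(0.4980+0.2880) + (1/5)(0.7140+0.4980) + (1/5)(1.0000+0.7140)
  = 0.0222 + 0.0798 + 0.1572 + 0.2424 + 0.3428 = 0.8444
G = 1 − 0.8444 = 0.1556

0.156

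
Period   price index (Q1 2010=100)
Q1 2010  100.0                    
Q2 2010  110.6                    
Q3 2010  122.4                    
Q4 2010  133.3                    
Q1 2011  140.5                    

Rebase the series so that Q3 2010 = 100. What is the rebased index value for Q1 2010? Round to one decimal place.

Rebased(Q1 2010) = 100.0 / 122.4 × 100 = 81.6993

81.7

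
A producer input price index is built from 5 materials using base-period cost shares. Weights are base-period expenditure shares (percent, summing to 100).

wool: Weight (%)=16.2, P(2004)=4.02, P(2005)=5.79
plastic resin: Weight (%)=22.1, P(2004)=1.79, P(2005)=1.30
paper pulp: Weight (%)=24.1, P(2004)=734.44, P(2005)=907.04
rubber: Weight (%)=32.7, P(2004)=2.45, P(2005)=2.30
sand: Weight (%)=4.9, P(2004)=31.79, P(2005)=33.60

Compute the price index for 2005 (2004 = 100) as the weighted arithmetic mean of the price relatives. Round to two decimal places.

wool: 16.2 × (5.79/4.02) = 16.2 × 1.440299 = 23.3328
plastic resin: 22.1 × (1.30/1.79) = 22.1 × 0.726257 = 16.0503
paper pulp: 24.1 × (907.04/734.44) = 24.1 × 1.235009 = 29.7637
rubber: 32.7 × (2.30/2.45) = 32.7 × 0.938776 = 30.6980
sand: 4.9 × (33.60/31.79) = 4.9 × 1.056936 = 5.1790
Index = Σ wᵢ·(p₁ᵢ/p₀ᵢ) = 23.3328 + 16.0503 + 29.7637 + 30.6980 + 5.1790 = 105.0238

105.02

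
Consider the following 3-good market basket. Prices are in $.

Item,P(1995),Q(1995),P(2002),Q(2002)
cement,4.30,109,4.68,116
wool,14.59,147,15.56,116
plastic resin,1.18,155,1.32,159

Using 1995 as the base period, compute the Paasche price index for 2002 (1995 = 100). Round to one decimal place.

107.5

Paasche price index uses current-period quantities as weights.
ΣP(2002)·Q(2002) = 4.68×116 + 15.56×116 + 1.32×159 = 542.88 + 1804.96 + 209.88 = 2557.72
ΣP(1995)·Q(2002) = 4.30×116 + 14.59×116 + 1.18×159 = 498.8 + 1692.44 + 187.62 = 2378.86
Index = 2557.72 / 2378.86 × 100 = 107.5187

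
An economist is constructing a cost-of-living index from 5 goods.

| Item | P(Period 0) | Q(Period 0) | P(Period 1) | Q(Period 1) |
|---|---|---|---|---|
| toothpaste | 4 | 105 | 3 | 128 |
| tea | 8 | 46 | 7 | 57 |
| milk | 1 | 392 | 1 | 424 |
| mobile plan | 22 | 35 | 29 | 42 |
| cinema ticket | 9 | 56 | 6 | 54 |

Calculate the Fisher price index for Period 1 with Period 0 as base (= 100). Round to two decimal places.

Laspeyres component (base-period weights):
ΣP(Period 1)Q(Period 0) = 3×105 + 7×46 + 1×392 + 29×35 + 6×56 = 315 + 322 + 392 + 1015 + 336 = 2380
ΣP(Period 0)Q(Period 0) = 4×105 + 8×46 + 1×392 + 22×35 + 9×56 = 420 + 368 + 392 + 770 + 504 = 2454
L = 2380 / 2454 × 100 = 96.9845
Paasche component (current-period weights):
ΣP(Period 1)Q(Period 1) = 3×128 + 7×57 + 1×424 + 29×42 + 6×54 = 384 + 399 + 424 + 1218 + 324 = 2749
ΣP(Period 0)Q(Period 1) = 4×128 + 8×57 + 1×424 + 22×42 + 9×54 = 512 + 456 + 424 + 924 + 486 = 2802
P = 2749 / 2802 × 100 = 98.1085
Fisher = √(L × P) = √(96.9845 × 98.1085) = 97.5449

97.54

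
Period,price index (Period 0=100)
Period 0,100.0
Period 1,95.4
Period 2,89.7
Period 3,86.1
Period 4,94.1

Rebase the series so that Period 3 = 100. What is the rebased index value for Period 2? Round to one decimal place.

104.2

Rebased(Period 2) = 89.7 / 86.1 × 100 = 104.1812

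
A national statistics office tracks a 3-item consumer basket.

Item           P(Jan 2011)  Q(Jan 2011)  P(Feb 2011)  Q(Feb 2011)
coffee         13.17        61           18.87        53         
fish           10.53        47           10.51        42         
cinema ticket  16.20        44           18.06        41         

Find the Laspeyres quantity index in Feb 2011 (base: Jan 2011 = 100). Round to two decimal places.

Laspeyres quantity index uses base-period prices as weights.
ΣP(Jan 2011)·Q(Feb 2011) = 13.17×53 + 10.53×42 + 16.20×41 = 698.01 + 442.26 + 664.2 = 1804.47
ΣP(Jan 2011)·Q(Jan 2011) = 13.17×61 + 10.53×47 + 16.20×44 = 803.37 + 494.91 + 712.8 = 2011.08
Index = 1804.47 / 2011.08 × 100 = 89.7264

89.73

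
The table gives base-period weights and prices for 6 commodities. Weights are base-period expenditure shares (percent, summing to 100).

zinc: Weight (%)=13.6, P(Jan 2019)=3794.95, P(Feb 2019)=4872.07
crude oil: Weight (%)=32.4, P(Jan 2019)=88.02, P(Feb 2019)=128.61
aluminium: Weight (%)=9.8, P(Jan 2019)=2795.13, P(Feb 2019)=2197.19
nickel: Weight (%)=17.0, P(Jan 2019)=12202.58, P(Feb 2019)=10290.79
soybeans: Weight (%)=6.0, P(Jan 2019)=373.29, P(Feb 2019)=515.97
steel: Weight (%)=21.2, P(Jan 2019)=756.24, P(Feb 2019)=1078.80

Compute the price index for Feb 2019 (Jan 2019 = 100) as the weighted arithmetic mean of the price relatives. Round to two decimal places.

zinc: 13.6 × (4872.07/3794.95) = 13.6 × 1.283830 = 17.4601
crude oil: 32.4 × (128.61/88.02) = 32.4 × 1.461145 = 47.3411
aluminium: 9.8 × (2197.19/2795.13) = 9.8 × 0.786078 = 7.7036
nickel: 17.0 × (10290.79/12202.58) = 17.0 × 0.843329 = 14.3366
soybeans: 6.0 × (515.97/373.29) = 6.0 × 1.382223 = 8.2933
steel: 21.2 × (1078.80/756.24) = 21.2 × 1.426531 = 30.2425
Index = Σ wᵢ·(p₁ᵢ/p₀ᵢ) = 17.4601 + 47.3411 + 7.7036 + 14.3366 + 8.2933 + 30.2425 = 125.3771

125.38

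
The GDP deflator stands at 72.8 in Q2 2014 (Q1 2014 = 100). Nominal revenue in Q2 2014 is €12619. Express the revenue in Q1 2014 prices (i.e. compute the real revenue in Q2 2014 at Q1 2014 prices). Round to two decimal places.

Real = Nominal ÷ (Index/100) = 12619 ÷ (72.8/100)
     = 12619 ÷ 0.728 = 17333.7912

17333.79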